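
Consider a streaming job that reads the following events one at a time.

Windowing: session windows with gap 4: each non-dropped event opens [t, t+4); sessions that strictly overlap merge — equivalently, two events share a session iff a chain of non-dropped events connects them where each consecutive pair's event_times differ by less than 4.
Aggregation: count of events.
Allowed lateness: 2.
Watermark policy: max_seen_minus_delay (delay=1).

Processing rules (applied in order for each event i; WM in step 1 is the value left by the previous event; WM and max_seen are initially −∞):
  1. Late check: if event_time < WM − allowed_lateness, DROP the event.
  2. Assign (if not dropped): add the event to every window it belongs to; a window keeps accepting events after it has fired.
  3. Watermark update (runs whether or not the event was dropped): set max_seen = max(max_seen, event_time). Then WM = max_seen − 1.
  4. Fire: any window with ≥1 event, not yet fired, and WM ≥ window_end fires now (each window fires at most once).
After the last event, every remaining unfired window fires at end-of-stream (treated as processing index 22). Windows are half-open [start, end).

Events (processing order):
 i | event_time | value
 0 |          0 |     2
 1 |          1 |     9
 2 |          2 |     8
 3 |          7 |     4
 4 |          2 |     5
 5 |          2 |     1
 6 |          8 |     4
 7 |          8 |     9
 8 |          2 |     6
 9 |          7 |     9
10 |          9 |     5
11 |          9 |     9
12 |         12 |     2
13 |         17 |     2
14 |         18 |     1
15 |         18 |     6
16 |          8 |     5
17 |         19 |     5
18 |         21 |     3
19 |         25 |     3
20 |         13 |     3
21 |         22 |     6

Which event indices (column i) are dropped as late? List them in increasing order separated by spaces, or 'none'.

4 5 8 16 20

i=0 t=0 v=2: → [0,4); WM=-1
i=1 t=1 v=9: → [0,5); WM=0
i=2 t=2 v=8: → [0,6); WM=1
i=3 t=7 v=4: → [7,11); WM=6
i=4 t=2 v=5: DROP (t<6-2); WM=6
i=5 t=2 v=1: DROP (t<6-2); WM=6
i=6 t=8 v=4: → [7,12); WM=7
i=7 t=8 v=9: → [7,12); WM=7
i=8 t=2 v=6: DROP (t<7-2); WM=7
i=9 t=7 v=9: → [7,12); WM=7
i=10 t=9 v=5: → [7,13); WM=8
i=11 t=9 v=9: → [7,13); WM=8
i=12 t=12 v=2: → [7,16); WM=11
i=13 t=17 v=2: → [17,21); WM=16
i=14 t=18 v=1: → [17,22); WM=17
i=15 t=18 v=6: → [17,22); WM=17
i=16 t=8 v=5: DROP (t<17-2); WM=17
i=17 t=19 v=5: → [17,23); WM=18
i=18 t=21 v=3: → [17,25); WM=20
i=19 t=25 v=3: → [25,29); WM=24
i=20 t=13 v=3: DROP (t<24-2); WM=24
i=21 t=22 v=6: → [17,29); WM=24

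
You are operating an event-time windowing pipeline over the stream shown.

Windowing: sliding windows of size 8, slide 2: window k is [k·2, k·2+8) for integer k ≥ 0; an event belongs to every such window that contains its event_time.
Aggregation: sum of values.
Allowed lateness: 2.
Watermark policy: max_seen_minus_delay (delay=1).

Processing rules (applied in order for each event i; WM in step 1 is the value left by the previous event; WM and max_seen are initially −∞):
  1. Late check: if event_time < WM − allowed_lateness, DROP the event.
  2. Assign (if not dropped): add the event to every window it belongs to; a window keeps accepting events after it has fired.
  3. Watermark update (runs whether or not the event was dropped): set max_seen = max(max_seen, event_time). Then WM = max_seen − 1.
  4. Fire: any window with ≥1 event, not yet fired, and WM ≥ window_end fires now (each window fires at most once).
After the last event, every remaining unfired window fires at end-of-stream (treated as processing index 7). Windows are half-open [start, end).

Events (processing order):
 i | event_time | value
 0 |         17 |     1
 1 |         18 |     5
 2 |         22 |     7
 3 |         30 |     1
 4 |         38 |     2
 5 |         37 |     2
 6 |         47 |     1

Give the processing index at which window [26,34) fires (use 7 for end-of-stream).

4

i=0 t=17 v=1: → [16,24),[14,22),[12,20),[10,18); WM=16
i=1 t=18 v=5: → [18,26),[16,24),[14,22),[12,20); WM=17
i=2 t=22 v=7: → [22,30),[20,28),[18,26),[16,24); WM=21; [10,18) fires=1 [12,20) fires=6
i=3 t=30 v=1: → [30,38),[28,36),[26,34),[24,32); WM=29; [14,22) fires=6 [16,24) fires=13 [18,26) fires=12 [20,28) fires=7
i=4 t=38 v=2: → [38,46),[36,44),[34,42),[32,40); WM=37; [22,30) fires=7 [24,32) fires=1 [26,34) fires=1 [28,36) fires=1
i=5 t=37 v=2: → [36,44),[34,42),[32,40),[30,38); WM=37
i=6 t=47 v=1: → [46,54),[44,52),[42,50),[40,48); WM=46; [30,38) fires=3 [32,40) fires=4 [34,42) fires=4 [36,44) fires=4 [38,46) fires=2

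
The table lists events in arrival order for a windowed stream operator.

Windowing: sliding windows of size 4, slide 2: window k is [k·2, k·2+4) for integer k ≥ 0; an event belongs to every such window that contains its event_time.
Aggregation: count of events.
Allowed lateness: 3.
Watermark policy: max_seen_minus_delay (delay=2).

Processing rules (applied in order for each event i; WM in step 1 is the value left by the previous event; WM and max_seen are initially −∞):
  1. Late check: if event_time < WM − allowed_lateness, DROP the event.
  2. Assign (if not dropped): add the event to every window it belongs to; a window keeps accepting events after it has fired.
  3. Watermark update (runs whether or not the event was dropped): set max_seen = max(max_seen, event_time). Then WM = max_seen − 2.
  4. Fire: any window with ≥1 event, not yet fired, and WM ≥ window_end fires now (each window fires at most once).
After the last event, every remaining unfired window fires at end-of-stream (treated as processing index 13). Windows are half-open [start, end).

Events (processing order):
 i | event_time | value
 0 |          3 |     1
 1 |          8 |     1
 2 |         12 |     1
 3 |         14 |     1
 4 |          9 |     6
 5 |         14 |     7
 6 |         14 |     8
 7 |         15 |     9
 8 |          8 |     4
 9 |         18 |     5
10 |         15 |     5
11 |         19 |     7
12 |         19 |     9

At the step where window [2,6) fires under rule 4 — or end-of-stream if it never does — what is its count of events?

1

i=0 t=3 v=1: → [2,6),[0,4); WM=1
i=1 t=8 v=1: → [8,12),[6,10); WM=6; [0,4) fires=1 [2,6) fires=1
i=2 t=12 v=1: → [12,16),[10,14); WM=10; [6,10) fires=1
i=3 t=14 v=1: → [14,18),[12,16); WM=12; [8,12) fires=1
i=4 t=9 v=6: → [8,12),[6,10); WM=12
i=5 t=14 v=7: → [14,18),[12,16); WM=12
i=6 t=14 v=8: → [14,18),[12,16); WM=12
i=7 t=15 v=9: → [14,18),[12,16); WM=13
i=8 t=8 v=4: DROP (t<13-3); WM=13
i=9 t=18 v=5: → [18,22),[16,20); WM=16; [10,14) fires=1 [12,16) fires=5
i=10 t=15 v=5: → [14,18),[12,16); WM=16
i=11 t=19 v=7: → [18,22),[16,20); WM=17
i=12 t=19 v=9: → [18,22),[16,20); WM=17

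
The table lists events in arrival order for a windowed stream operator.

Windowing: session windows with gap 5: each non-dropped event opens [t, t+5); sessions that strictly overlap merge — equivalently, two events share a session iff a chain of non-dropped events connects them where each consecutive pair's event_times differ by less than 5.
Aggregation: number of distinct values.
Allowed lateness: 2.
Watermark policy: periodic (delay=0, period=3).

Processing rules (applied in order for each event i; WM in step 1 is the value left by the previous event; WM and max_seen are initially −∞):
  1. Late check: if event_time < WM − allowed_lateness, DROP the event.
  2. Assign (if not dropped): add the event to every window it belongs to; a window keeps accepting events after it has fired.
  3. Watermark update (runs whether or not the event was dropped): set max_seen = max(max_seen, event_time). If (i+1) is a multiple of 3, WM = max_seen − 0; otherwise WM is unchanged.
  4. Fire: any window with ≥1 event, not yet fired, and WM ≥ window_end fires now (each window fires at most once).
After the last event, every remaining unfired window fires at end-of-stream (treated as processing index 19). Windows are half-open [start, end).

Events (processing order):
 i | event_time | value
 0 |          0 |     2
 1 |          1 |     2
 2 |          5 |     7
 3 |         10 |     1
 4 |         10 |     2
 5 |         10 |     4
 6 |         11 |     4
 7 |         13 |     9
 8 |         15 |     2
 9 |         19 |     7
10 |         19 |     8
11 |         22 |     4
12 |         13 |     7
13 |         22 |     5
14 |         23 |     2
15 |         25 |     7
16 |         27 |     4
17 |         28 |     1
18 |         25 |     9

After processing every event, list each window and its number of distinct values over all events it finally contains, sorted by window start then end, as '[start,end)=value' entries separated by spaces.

[0,10)=2 [10,33)=7

i=0 t=0 v=2: → [0,5); WM=−∞
i=1 t=1 v=2: → [0,6); WM=−∞
i=2 t=5 v=7: → [0,10); WM=5
i=3 t=10 v=1: → [10,15); WM=5
i=4 t=10 v=2: → [10,15); WM=5
i=5 t=10 v=4: → [10,15); WM=10
i=6 t=11 v=4: → [10,16); WM=10
i=7 t=13 v=9: → [10,18); WM=10
i=8 t=15 v=2: → [10,20); WM=15
i=9 t=19 v=7: → [10,24); WM=15
i=10 t=19 v=8: → [10,24); WM=15
i=11 t=22 v=4: → [10,27); WM=22
i=12 t=13 v=7: DROP (t<22-2); WM=22
i=13 t=22 v=5: → [10,27); WM=22
i=14 t=23 v=2: → [10,28); WM=23
i=15 t=25 v=7: → [10,30); WM=23
i=16 t=27 v=4: → [10,32); WM=23
i=17 t=28 v=1: → [10,33); WM=28
i=18 t=25 v=9: DROP (t<28-2); WM=28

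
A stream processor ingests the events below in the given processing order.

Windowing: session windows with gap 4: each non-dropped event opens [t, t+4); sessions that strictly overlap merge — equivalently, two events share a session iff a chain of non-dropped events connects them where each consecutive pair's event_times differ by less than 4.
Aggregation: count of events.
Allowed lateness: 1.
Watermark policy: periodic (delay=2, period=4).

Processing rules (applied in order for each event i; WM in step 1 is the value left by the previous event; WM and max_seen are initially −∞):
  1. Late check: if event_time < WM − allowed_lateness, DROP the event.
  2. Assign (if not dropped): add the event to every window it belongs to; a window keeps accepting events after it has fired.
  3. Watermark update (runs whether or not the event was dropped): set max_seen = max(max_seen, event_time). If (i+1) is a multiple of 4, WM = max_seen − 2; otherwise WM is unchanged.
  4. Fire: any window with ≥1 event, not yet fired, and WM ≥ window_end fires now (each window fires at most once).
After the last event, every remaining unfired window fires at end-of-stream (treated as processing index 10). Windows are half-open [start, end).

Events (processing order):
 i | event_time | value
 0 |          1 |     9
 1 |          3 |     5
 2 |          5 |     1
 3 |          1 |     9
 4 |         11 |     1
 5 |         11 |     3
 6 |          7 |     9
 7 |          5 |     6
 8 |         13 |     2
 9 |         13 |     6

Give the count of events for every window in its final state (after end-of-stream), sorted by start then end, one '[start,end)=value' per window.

i=0 t=1 v=9: → [1,5); WM=−∞
i=1 t=3 v=5: → [1,7); WM=−∞
i=2 t=5 v=1: → [1,9); WM=−∞
i=3 t=1 v=9: → [1,9); WM=3
i=4 t=11 v=1: → [11,15); WM=3
i=5 t=11 v=3: → [11,15); WM=3
i=6 t=7 v=9: → [1,11); WM=3
i=7 t=5 v=6: → [1,11); WM=9
i=8 t=13 v=2: → [11,17); WM=9
i=9 t=13 v=6: → [11,17); WM=9

[1,11)=6 [11,17)=4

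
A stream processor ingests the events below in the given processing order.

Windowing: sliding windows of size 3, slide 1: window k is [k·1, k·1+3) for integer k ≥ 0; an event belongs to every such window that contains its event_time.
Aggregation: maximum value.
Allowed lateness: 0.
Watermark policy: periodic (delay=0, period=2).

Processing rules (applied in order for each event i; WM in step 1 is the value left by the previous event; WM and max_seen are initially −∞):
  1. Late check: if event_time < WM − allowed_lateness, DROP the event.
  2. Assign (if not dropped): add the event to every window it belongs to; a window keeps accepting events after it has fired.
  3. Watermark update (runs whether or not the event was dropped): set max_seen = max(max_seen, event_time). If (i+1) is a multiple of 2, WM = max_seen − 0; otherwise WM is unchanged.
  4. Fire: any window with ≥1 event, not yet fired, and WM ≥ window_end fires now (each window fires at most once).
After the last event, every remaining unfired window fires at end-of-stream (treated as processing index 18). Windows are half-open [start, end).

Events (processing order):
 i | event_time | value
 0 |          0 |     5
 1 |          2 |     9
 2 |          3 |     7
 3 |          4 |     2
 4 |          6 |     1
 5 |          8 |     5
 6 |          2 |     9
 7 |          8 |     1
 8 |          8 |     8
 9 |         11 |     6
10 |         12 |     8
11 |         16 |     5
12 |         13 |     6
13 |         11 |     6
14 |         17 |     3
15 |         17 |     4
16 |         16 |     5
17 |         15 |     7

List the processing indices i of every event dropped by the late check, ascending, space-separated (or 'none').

i=0 t=0 v=5: → [0,3); WM=−∞
i=1 t=2 v=9: → [2,5),[1,4),[0,3); WM=2
i=2 t=3 v=7: → [3,6),[2,5),[1,4); WM=2
i=3 t=4 v=2: → [4,7),[3,6),[2,5); WM=4; [0,3) fires=9 [1,4) fires=9
i=4 t=6 v=1: → [6,9),[5,8),[4,7); WM=4
i=5 t=8 v=5: → [8,11),[7,10),[6,9); WM=8; [2,5) fires=9 [3,6) fires=7 [4,7) fires=2 [5,8) fires=1
i=6 t=2 v=9: DROP (t<8-0); WM=8
i=7 t=8 v=1: → [8,11),[7,10),[6,9); WM=8
i=8 t=8 v=8: → [8,11),[7,10),[6,9); WM=8
i=9 t=11 v=6: → [11,14),[10,13),[9,12); WM=11; [6,9) fires=8 [7,10) fires=8 [8,11) fires=8
i=10 t=12 v=8: → [12,15),[11,14),[10,13); WM=11
i=11 t=16 v=5: → [16,19),[15,18),[14,17); WM=16; [9,12) fires=6 [10,13) fires=8 [11,14) fires=8 [12,15) fires=8
i=12 t=13 v=6: DROP (t<16-0); WM=16
i=13 t=11 v=6: DROP (t<16-0); WM=16
i=14 t=17 v=3: → [17,20),[16,19),[15,18); WM=16
i=15 t=17 v=4: → [17,20),[16,19),[15,18); WM=17; [14,17) fires=5
i=16 t=16 v=5: DROP (t<17-0); WM=17
i=17 t=15 v=7: DROP (t<17-0); WM=17

6 12 13 16 17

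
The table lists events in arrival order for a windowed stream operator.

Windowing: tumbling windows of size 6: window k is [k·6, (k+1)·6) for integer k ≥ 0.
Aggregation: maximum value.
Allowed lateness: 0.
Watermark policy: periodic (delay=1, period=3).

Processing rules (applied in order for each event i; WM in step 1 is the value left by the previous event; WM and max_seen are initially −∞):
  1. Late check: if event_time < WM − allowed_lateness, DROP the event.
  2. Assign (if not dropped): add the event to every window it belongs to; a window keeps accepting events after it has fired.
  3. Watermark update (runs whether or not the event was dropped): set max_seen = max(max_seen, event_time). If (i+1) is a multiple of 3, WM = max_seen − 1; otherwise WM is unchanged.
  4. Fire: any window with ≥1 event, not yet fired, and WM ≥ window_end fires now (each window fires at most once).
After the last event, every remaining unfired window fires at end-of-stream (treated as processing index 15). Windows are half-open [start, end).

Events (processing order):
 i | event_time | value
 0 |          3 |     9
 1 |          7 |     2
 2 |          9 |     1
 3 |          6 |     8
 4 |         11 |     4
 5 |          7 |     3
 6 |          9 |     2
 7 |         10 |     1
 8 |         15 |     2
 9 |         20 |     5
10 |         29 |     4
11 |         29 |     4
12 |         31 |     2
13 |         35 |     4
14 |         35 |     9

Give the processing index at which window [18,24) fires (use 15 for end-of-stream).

11

i=0 t=3 v=9: → [0,6); WM=−∞
i=1 t=7 v=2: → [6,12); WM=−∞
i=2 t=9 v=1: → [6,12); WM=8; [0,6) fires=9
i=3 t=6 v=8: DROP (t<8-0); WM=8
i=4 t=11 v=4: → [6,12); WM=8
i=5 t=7 v=3: DROP (t<8-0); WM=10
i=6 t=9 v=2: DROP (t<10-0); WM=10
i=7 t=10 v=1: → [6,12); WM=10
i=8 t=15 v=2: → [12,18); WM=14; [6,12) fires=4
i=9 t=20 v=5: → [18,24); WM=14
i=10 t=29 v=4: → [24,30); WM=14
i=11 t=29 v=4: → [24,30); WM=28; [12,18) fires=2 [18,24) fires=5
i=12 t=31 v=2: → [30,36); WM=28
i=13 t=35 v=4: → [30,36); WM=28
i=14 t=35 v=9: → [30,36); WM=34; [24,30) fires=4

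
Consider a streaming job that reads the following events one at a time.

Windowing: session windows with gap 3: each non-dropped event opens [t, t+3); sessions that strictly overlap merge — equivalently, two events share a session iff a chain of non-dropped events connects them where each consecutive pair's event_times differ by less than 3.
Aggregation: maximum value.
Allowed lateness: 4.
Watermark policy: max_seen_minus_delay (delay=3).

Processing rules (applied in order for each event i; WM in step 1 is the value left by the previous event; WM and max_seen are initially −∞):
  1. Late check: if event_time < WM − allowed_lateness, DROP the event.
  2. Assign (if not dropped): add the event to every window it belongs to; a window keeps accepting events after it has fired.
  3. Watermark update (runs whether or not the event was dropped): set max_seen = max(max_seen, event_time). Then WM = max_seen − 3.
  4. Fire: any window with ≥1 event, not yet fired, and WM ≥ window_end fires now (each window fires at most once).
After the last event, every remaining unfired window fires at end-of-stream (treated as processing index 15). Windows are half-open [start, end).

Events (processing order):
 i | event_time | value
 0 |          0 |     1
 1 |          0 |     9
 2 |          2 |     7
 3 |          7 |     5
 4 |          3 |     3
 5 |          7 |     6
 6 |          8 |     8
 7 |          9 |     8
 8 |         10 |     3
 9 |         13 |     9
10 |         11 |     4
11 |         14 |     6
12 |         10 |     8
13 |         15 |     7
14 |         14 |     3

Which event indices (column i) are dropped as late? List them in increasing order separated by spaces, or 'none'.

none

i=0 t=0 v=1: → [0,3); WM=-3
i=1 t=0 v=9: → [0,3); WM=-3
i=2 t=2 v=7: → [0,5); WM=-1
i=3 t=7 v=5: → [7,10); WM=4
i=4 t=3 v=3: → [0,6); WM=4
i=5 t=7 v=6: → [7,10); WM=4
i=6 t=8 v=8: → [7,11); WM=5
i=7 t=9 v=8: → [7,12); WM=6
i=8 t=10 v=3: → [7,13); WM=7
i=9 t=13 v=9: → [13,16); WM=10
i=10 t=11 v=4: → [7,16); WM=10
i=11 t=14 v=6: → [7,17); WM=11
i=12 t=10 v=8: → [7,17); WM=11
i=13 t=15 v=7: → [7,18); WM=12
i=14 t=14 v=3: → [7,18); WM=12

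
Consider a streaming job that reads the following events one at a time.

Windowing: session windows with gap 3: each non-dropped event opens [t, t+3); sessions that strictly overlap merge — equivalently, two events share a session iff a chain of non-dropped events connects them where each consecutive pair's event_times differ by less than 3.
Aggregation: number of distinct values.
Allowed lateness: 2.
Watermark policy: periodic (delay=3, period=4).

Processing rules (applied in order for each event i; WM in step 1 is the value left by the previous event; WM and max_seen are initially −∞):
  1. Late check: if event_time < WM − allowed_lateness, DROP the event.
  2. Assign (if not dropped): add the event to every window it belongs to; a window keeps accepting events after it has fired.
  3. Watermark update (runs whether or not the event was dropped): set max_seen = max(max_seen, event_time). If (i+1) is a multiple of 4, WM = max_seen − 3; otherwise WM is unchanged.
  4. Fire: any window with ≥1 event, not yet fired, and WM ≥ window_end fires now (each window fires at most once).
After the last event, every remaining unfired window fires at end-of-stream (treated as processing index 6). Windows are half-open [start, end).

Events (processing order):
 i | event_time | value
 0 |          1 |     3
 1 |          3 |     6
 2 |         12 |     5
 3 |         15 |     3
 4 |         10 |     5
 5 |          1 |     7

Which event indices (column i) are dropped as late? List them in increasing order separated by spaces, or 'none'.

5

i=0 t=1 v=3: → [1,4); WM=−∞
i=1 t=3 v=6: → [1,6); WM=−∞
i=2 t=12 v=5: → [12,15); WM=−∞
i=3 t=15 v=3: → [15,18); WM=12
i=4 t=10 v=5: → [10,15); WM=12
i=5 t=1 v=7: DROP (t<12-2); WM=12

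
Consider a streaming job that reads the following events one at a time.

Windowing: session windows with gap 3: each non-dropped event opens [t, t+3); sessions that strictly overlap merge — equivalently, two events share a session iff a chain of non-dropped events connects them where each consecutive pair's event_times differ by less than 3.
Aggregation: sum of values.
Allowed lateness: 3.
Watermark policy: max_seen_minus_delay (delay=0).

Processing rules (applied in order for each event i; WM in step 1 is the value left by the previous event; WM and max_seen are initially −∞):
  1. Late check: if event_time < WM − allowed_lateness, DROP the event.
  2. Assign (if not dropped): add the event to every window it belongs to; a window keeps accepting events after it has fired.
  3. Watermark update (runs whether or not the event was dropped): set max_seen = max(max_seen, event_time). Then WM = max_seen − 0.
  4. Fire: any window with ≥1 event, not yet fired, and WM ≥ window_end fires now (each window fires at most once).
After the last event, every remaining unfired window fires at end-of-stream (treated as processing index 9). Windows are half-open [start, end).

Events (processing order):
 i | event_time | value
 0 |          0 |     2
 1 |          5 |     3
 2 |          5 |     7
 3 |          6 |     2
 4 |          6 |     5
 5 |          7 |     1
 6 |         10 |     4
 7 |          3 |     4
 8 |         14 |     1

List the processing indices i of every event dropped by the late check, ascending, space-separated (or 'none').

i=0 t=0 v=2: → [0,3); WM=0
i=1 t=5 v=3: → [5,8); WM=5
i=2 t=5 v=7: → [5,8); WM=5
i=3 t=6 v=2: → [5,9); WM=6
i=4 t=6 v=5: → [5,9); WM=6
i=5 t=7 v=1: → [5,10); WM=7
i=6 t=10 v=4: → [10,13); WM=10
i=7 t=3 v=4: DROP (t<10-3); WM=10
i=8 t=14 v=1: → [14,17); WM=14

7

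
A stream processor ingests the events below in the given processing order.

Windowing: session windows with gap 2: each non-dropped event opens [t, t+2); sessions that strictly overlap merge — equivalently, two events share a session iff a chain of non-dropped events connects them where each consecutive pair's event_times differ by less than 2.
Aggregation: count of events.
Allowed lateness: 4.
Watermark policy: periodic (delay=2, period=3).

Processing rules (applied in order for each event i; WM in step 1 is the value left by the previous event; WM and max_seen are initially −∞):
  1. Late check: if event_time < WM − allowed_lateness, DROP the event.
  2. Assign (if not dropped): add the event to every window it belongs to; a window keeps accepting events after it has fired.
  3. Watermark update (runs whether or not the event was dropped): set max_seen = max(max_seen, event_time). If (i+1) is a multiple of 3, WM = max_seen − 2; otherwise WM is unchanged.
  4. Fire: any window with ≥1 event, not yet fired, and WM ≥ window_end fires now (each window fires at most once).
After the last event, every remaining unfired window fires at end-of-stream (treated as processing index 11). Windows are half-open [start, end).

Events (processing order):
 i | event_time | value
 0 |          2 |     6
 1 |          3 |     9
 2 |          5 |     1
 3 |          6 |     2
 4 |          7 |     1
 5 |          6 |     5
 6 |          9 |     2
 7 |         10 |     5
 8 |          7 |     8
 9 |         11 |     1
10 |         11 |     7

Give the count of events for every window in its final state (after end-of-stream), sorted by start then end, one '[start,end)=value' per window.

i=0 t=2 v=6: → [2,4); WM=−∞
i=1 t=3 v=9: → [2,5); WM=−∞
i=2 t=5 v=1: → [5,7); WM=3
i=3 t=6 v=2: → [5,8); WM=3
i=4 t=7 v=1: → [5,9); WM=3
i=5 t=6 v=5: → [5,9); WM=5
i=6 t=9 v=2: → [9,11); WM=5
i=7 t=10 v=5: → [9,12); WM=5
i=8 t=7 v=8: → [5,9); WM=8
i=9 t=11 v=1: → [9,13); WM=8
i=10 t=11 v=7: → [9,13); WM=8

[2,5)=2 [5,9)=5 [9,13)=4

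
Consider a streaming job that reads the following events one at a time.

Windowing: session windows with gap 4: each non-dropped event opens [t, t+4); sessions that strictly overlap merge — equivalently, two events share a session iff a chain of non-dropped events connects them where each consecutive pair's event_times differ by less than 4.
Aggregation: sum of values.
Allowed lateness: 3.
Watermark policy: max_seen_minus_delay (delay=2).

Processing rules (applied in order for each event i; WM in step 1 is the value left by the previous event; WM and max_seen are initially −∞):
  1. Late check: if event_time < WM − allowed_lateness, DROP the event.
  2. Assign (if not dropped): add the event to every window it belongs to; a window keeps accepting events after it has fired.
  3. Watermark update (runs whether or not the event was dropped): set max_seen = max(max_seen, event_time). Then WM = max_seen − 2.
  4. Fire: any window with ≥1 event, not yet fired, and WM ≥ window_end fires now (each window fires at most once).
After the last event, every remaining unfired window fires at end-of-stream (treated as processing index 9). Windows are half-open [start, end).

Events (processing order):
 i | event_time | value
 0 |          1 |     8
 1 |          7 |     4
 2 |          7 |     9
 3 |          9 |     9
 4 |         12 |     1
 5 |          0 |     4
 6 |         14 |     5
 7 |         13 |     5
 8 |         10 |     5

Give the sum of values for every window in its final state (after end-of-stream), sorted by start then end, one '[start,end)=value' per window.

[1,5)=8 [7,18)=38

i=0 t=1 v=8: → [1,5); WM=-1
i=1 t=7 v=4: → [7,11); WM=5
i=2 t=7 v=9: → [7,11); WM=5
i=3 t=9 v=9: → [7,13); WM=7
i=4 t=12 v=1: → [7,16); WM=10
i=5 t=0 v=4: DROP (t<10-3); WM=10
i=6 t=14 v=5: → [7,18); WM=12
i=7 t=13 v=5: → [7,18); WM=12
i=8 t=10 v=5: → [7,18); WM=12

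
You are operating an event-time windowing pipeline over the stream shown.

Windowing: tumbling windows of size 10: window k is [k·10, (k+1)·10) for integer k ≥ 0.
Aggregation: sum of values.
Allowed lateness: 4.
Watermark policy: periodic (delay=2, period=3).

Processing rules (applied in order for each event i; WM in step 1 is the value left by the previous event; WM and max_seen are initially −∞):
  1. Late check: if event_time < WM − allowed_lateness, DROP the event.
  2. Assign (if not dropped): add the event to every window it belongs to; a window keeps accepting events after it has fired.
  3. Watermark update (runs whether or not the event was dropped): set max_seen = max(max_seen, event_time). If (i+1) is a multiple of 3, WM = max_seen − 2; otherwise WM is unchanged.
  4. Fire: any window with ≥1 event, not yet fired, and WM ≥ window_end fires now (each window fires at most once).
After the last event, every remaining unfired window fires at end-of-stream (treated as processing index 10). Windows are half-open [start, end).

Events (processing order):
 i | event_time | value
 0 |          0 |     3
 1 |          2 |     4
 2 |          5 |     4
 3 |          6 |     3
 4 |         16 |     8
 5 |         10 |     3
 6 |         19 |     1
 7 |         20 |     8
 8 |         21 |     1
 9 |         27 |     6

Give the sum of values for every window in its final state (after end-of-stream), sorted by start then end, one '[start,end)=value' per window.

[0,10)=14 [10,20)=12 [20,30)=15

i=0 t=0 v=3: → [0,10); WM=−∞
i=1 t=2 v=4: → [0,10); WM=−∞
i=2 t=5 v=4: → [0,10); WM=3
i=3 t=6 v=3: → [0,10); WM=3
i=4 t=16 v=8: → [10,20); WM=3
i=5 t=10 v=3: → [10,20); WM=14; [0,10) fires=14
i=6 t=19 v=1: → [10,20); WM=14
i=7 t=20 v=8: → [20,30); WM=14
i=8 t=21 v=1: → [20,30); WM=19
i=9 t=27 v=6: → [20,30); WM=19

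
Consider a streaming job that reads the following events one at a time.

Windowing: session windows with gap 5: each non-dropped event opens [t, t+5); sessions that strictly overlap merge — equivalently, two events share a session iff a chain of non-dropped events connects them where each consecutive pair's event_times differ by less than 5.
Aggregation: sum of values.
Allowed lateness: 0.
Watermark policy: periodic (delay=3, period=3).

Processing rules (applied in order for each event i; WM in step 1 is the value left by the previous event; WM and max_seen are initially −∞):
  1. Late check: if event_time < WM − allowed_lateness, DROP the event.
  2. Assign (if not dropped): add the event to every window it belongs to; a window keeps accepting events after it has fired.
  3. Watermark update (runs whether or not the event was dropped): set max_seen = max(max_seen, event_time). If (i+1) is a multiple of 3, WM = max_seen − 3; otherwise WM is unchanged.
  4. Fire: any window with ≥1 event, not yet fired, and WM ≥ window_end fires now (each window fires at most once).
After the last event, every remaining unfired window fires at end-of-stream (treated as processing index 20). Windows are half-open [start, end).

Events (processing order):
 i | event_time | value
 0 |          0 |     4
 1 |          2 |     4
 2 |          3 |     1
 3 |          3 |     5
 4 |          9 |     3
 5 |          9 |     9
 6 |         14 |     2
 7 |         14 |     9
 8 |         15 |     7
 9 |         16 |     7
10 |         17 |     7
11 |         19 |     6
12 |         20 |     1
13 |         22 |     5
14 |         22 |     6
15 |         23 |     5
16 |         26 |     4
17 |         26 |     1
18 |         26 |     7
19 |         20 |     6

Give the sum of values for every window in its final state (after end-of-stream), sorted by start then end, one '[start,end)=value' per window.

[0,8)=14 [9,14)=12 [14,31)=67

i=0 t=0 v=4: → [0,5); WM=−∞
i=1 t=2 v=4: → [0,7); WM=−∞
i=2 t=3 v=1: → [0,8); WM=0
i=3 t=3 v=5: → [0,8); WM=0
i=4 t=9 v=3: → [9,14); WM=0
i=5 t=9 v=9: → [9,14); WM=6
i=6 t=14 v=2: → [14,19); WM=6
i=7 t=14 v=9: → [14,19); WM=6
i=8 t=15 v=7: → [14,20); WM=12
i=9 t=16 v=7: → [14,21); WM=12
i=10 t=17 v=7: → [14,22); WM=12
i=11 t=19 v=6: → [14,24); WM=16
i=12 t=20 v=1: → [14,25); WM=16
i=13 t=22 v=5: → [14,27); WM=16
i=14 t=22 v=6: → [14,27); WM=19
i=15 t=23 v=5: → [14,28); WM=19
i=16 t=26 v=4: → [14,31); WM=19
i=17 t=26 v=1: → [14,31); WM=23
i=18 t=26 v=7: → [14,31); WM=23
i=19 t=20 v=6: DROP (t<23-0); WM=23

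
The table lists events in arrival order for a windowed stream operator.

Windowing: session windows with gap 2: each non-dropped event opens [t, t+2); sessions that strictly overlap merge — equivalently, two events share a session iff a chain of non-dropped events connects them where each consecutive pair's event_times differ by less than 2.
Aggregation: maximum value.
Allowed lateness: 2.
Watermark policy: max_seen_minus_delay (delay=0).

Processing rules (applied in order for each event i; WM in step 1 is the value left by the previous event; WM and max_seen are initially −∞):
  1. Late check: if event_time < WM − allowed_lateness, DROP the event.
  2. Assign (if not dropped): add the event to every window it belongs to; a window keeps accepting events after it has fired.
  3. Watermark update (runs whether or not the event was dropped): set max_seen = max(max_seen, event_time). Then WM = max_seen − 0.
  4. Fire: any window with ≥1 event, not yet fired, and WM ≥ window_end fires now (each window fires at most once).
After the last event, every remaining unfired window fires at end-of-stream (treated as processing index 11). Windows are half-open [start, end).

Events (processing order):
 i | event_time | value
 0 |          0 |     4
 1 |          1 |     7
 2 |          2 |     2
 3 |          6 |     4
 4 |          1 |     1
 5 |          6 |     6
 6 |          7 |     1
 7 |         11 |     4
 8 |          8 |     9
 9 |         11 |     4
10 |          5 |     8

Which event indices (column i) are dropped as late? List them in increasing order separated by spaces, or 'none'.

4 8 10

i=0 t=0 v=4: → [0,2); WM=0
i=1 t=1 v=7: → [0,3); WM=1
i=2 t=2 v=2: → [0,4); WM=2
i=3 t=6 v=4: → [6,8); WM=6
i=4 t=1 v=1: DROP (t<6-2); WM=6
i=5 t=6 v=6: → [6,8); WM=6
i=6 t=7 v=1: → [6,9); WM=7
i=7 t=11 v=4: → [11,13); WM=11
i=8 t=8 v=9: DROP (t<11-2); WM=11
i=9 t=11 v=4: → [11,13); WM=11
i=10 t=5 v=8: DROP (t<11-2); WM=11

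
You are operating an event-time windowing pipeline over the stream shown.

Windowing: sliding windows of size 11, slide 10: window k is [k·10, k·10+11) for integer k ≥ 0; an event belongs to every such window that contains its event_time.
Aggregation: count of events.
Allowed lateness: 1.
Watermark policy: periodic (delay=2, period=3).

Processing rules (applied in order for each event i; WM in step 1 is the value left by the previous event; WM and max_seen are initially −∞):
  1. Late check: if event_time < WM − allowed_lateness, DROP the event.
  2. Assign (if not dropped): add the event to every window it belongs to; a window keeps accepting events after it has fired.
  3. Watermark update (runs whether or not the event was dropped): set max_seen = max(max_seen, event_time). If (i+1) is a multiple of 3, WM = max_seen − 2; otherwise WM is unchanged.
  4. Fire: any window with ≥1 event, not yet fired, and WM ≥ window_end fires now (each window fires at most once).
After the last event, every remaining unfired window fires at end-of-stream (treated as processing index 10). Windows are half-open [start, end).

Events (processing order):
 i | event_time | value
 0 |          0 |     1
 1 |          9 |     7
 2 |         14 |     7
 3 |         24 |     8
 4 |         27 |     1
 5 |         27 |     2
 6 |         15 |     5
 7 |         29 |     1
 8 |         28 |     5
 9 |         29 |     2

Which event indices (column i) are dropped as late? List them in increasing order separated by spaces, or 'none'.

6

i=0 t=0 v=1: → [0,11); WM=−∞
i=1 t=9 v=7: → [0,11); WM=−∞
i=2 t=14 v=7: → [10,21); WM=12; [0,11) fires=2
i=3 t=24 v=8: → [20,31); WM=12
i=4 t=27 v=1: → [20,31); WM=12
i=5 t=27 v=2: → [20,31); WM=25; [10,21) fires=1
i=6 t=15 v=5: DROP (t<25-1); WM=25
i=7 t=29 v=1: → [20,31); WM=25
i=8 t=28 v=5: → [20,31); WM=27
i=9 t=29 v=2: → [20,31); WM=27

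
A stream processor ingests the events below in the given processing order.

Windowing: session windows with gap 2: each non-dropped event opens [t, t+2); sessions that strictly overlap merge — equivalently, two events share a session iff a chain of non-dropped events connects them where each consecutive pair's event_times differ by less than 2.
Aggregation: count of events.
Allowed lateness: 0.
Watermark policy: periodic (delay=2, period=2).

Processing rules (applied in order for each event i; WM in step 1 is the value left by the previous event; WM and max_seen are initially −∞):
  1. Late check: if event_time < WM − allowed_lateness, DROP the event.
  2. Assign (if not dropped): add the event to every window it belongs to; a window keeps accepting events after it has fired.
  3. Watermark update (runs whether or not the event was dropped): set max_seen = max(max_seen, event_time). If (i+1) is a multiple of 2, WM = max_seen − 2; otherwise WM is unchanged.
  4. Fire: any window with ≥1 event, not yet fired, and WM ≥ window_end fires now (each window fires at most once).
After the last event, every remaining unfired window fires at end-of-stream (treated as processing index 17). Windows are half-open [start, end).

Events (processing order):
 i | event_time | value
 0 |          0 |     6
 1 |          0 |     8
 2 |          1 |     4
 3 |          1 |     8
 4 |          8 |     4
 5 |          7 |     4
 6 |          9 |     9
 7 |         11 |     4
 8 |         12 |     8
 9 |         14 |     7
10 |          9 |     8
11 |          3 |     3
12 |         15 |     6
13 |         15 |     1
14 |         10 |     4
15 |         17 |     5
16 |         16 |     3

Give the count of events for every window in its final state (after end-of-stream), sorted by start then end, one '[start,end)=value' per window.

i=0 t=0 v=6: → [0,2); WM=−∞
i=1 t=0 v=8: → [0,2); WM=-2
i=2 t=1 v=4: → [0,3); WM=-2
i=3 t=1 v=8: → [0,3); WM=-1
i=4 t=8 v=4: → [8,10); WM=-1
i=5 t=7 v=4: → [7,10); WM=6
i=6 t=9 v=9: → [7,11); WM=6
i=7 t=11 v=4: → [11,13); WM=9
i=8 t=12 v=8: → [11,14); WM=9
i=9 t=14 v=7: → [14,16); WM=12
i=10 t=9 v=8: DROP (t<12-0); WM=12
i=11 t=3 v=3: DROP (t<12-0); WM=12
i=12 t=15 v=6: → [14,17); WM=12
i=13 t=15 v=1: → [14,17); WM=13
i=14 t=10 v=4: DROP (t<13-0); WM=13
i=15 t=17 v=5: → [17,19); WM=15
i=16 t=16 v=3: → [14,19); WM=15

[0,3)=4 [7,11)=3 [11,14)=2 [14,19)=5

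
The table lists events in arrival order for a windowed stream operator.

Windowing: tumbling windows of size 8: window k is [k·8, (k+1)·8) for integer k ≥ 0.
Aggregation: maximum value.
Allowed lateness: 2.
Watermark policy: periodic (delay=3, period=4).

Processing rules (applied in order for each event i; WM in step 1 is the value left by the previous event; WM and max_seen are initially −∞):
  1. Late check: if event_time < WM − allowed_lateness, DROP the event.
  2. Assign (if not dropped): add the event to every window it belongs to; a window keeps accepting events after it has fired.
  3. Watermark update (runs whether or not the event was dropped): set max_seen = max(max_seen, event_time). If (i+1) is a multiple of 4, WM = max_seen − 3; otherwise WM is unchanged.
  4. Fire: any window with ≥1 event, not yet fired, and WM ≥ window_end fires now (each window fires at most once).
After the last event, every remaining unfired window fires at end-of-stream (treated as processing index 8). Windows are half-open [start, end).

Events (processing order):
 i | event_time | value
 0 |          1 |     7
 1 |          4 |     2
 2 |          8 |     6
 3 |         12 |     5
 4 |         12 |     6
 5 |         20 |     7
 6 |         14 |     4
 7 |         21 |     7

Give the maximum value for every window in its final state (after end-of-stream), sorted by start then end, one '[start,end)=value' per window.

[0,8)=7 [8,16)=6 [16,24)=7

i=0 t=1 v=7: → [0,8); WM=−∞
i=1 t=4 v=2: → [0,8); WM=−∞
i=2 t=8 v=6: → [8,16); WM=−∞
i=3 t=12 v=5: → [8,16); WM=9; [0,8) fires=7
i=4 t=12 v=6: → [8,16); WM=9
i=5 t=20 v=7: → [16,24); WM=9
i=6 t=14 v=4: → [8,16); WM=9
i=7 t=21 v=7: → [16,24); WM=18; [8,16) fires=6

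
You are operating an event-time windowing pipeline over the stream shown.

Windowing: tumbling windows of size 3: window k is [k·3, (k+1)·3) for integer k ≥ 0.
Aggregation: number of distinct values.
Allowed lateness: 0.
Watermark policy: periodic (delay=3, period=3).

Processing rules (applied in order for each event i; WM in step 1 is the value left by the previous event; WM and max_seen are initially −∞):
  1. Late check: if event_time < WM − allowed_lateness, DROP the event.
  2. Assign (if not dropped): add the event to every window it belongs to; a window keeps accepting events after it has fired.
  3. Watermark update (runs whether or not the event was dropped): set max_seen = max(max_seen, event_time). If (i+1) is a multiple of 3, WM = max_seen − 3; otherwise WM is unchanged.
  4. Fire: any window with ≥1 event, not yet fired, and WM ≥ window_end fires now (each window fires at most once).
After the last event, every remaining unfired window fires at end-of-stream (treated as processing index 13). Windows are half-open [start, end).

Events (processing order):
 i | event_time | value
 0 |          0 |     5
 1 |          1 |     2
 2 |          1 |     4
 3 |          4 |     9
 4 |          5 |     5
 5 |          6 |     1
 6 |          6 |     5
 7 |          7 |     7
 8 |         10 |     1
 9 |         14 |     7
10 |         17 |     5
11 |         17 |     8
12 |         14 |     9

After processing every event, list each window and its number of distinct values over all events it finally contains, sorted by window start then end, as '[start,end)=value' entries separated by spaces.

[0,3)=3 [3,6)=2 [6,9)=3 [9,12)=1 [12,15)=2 [15,18)=2

i=0 t=0 v=5: → [0,3); WM=−∞
i=1 t=1 v=2: → [0,3); WM=−∞
i=2 t=1 v=4: → [0,3); WM=-2
i=3 t=4 v=9: → [3,6); WM=-2
i=4 t=5 v=5: → [3,6); WM=-2
i=5 t=6 v=1: → [6,9); WM=3; [0,3) fires=3
i=6 t=6 v=5: → [6,9); WM=3
i=7 t=7 v=7: → [6,9); WM=3
i=8 t=10 v=1: → [9,12); WM=7; [3,6) fires=2
i=9 t=14 v=7: → [12,15); WM=7
i=10 t=17 v=5: → [15,18); WM=7
i=11 t=17 v=8: → [15,18); WM=14; [6,9) fires=3 [9,12) fires=1
i=12 t=14 v=9: → [12,15); WM=14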